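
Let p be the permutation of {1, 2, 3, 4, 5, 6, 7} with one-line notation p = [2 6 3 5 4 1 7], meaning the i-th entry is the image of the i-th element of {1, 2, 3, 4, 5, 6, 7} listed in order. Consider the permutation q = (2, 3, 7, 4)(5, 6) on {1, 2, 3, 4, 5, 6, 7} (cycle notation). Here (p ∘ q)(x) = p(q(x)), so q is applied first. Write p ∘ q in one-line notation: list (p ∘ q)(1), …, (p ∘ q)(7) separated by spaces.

(p ∘ q)(x) = p(q(x)). Computing each image: p(q(1)) = p(1) = 2, p(q(2)) = p(3) = 3, p(q(3)) = p(7) = 7, p(q(4)) = p(2) = 6, p(q(5)) = p(6) = 1, p(q(6)) = p(5) = 4, p(q(7)) = p(4) = 5.
Hence p ∘ q = [2 3 7 6 1 4 5].

2 3 7 6 1 4 5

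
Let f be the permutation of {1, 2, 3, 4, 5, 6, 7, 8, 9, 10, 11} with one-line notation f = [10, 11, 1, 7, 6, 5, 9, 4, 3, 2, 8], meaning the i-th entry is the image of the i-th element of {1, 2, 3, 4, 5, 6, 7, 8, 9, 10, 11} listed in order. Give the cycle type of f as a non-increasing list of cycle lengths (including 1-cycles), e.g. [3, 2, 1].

[9, 2]

The disjoint cycles are (1 10 2 11 8 4 7 9 3)(5 6), with lengths 9, 2 in non-increasing order.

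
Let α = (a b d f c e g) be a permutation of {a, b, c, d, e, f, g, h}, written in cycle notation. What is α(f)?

f appears in (a b d f c e g); the next entry (wrapping around) is c.

c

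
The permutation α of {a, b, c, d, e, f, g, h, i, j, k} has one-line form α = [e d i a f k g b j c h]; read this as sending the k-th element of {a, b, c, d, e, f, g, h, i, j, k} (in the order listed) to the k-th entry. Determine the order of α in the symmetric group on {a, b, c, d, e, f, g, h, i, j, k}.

Decomposing into disjoint cycles gives cycle lengths 7, 3, 1.
Since disjoint cycles commute, ord(α) = lcm(7, 3) = 21.

21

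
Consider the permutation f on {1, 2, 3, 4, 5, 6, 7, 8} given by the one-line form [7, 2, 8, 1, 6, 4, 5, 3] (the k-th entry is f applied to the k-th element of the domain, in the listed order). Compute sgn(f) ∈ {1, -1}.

-1

In disjoint-cycle form the cycle lengths are 5, 2, 1.
A cycle of length ℓ contributes ℓ−1 transpositions, so f is a product of 4 + 1 = 5 transpositions — odd.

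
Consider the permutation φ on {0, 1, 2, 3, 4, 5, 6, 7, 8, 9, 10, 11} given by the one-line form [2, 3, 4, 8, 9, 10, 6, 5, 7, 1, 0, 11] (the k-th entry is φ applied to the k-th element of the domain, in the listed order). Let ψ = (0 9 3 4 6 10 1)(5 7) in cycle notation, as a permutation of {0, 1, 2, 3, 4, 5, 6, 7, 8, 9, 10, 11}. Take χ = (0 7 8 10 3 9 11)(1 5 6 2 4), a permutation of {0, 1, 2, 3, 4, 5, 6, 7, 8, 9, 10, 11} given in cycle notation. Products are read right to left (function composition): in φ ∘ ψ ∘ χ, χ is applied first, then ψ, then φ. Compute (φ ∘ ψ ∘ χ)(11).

Apply the permutations in order: χ(11) = 0, then ψ(0) = 9, then φ(9) = 1. So (φ ∘ ψ ∘ χ)(11) = 1.

1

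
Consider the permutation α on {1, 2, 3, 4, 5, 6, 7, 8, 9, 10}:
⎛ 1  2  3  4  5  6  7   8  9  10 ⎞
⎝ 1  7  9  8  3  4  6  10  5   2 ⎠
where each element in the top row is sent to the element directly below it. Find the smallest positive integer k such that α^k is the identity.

Writing α as disjoint cycles, the cycle lengths are 6, 3, 1.
The order is lcm(6, 3) = 6.

6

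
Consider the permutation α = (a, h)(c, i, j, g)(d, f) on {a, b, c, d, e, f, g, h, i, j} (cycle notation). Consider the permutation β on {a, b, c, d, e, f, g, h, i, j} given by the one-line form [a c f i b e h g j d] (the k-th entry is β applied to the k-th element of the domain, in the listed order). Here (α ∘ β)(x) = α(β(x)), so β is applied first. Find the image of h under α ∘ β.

β(h) = g, then α(g) = c; composing gives (α ∘ β)(h) = c.

c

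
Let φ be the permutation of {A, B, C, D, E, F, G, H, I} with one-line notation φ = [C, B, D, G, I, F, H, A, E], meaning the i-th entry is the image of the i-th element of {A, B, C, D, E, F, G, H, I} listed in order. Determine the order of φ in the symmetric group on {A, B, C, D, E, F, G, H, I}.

The disjoint-cycle form of φ has cycle lengths 5, 2, 1, 1.
The order is lcm(5, 2) = 10.

10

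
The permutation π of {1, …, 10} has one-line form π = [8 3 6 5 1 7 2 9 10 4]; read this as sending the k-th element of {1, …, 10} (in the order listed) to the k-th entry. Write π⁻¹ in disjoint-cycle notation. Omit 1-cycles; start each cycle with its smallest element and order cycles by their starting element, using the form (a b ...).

(1 5 4 10 9 8)(2 7 6 3)

The cycle decomposition of π is (1 8 9 10 4 5)(2 3 6 7).
Reversing each cycle (and rotating so the smallest element leads) gives π⁻¹ = (1 5 4 10 9 8)(2 7 6 3).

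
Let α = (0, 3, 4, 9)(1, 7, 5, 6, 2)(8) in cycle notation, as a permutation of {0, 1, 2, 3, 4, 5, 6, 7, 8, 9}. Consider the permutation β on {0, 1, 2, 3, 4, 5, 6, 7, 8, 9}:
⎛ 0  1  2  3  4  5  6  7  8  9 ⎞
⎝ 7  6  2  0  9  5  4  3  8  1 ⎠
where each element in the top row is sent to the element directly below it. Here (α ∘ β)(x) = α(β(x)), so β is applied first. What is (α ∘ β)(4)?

0

(α ∘ β)(4) = α(β(4)). β(4) = 9, then α(9) = 0. So (α ∘ β)(4) = 0.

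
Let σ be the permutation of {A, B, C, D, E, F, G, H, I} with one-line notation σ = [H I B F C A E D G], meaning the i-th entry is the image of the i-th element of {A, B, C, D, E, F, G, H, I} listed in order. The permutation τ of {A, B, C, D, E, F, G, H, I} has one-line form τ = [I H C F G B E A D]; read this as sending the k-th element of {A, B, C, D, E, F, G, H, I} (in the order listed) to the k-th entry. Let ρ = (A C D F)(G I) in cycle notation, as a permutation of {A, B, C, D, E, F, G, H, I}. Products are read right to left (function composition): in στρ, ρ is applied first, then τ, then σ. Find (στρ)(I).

(στρ)(I) = σ(τ(ρ(I))). ρ(I) = G, then τ(G) = E, then σ(E) = C, so the result is C.

C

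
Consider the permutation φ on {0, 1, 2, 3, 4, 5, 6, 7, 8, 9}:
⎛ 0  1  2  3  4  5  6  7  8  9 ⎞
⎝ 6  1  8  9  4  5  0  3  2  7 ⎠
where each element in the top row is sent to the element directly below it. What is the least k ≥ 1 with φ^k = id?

6

Decomposing into disjoint cycles gives cycle lengths 3, 2, 2, 1, 1, 1.
The order of φ is the least common multiple of its cycle lengths: lcm(3, 2, 2) = 6.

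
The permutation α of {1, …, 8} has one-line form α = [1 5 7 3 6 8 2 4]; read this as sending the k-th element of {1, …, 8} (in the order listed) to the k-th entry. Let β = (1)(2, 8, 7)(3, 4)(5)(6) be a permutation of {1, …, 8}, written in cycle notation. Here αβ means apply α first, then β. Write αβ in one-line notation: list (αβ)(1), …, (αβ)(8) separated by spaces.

1 5 2 4 6 7 8 3

(αβ)(x) = β(α(x)). Computing each image: β(α(1)) = β(1) = 1, β(α(2)) = β(5) = 5, β(α(3)) = β(7) = 2, β(α(4)) = β(3) = 4, β(α(5)) = β(6) = 6, β(α(6)) = β(8) = 7, β(α(7)) = β(2) = 8, β(α(8)) = β(4) = 3.
Hence αβ = [1 5 2 4 6 7 8 3].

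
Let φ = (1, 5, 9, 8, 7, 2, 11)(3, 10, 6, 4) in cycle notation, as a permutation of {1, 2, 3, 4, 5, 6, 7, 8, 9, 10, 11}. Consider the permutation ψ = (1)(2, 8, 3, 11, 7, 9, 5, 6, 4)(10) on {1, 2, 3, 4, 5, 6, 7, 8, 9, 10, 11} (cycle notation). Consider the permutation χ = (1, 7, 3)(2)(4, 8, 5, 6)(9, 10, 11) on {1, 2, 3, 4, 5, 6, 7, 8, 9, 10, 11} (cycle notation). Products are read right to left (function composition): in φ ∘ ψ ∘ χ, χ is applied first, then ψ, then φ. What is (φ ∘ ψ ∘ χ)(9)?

6

(φ ∘ ψ ∘ χ)(9) = φ(ψ(χ(9))). χ(9) = 10, then ψ(10) = 10, then φ(10) = 6, so the result is 6.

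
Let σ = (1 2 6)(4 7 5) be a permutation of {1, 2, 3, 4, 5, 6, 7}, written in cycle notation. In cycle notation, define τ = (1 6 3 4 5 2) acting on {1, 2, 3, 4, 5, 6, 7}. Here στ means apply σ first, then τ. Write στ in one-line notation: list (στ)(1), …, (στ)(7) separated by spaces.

For each element, apply σ then τ: 1 → 2 → 1; 2 → 6 → 3; 3 → 3 → 4; 4 → 7 → 7; 5 → 4 → 5; 6 → 1 → 6; 7 → 5 → 2.
So στ in one-line form is 1 3 4 7 5 6 2.

1 3 4 7 5 6 2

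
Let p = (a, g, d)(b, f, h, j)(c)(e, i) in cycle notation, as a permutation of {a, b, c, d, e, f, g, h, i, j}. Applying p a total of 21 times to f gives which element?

f lies in the 4-cycle (b, f, h, j).
Since the cycle has length 4, p^21 acts on it the same as p^1 (21 mod 4 = 1).
Advancing 1 step from f: f → h.

h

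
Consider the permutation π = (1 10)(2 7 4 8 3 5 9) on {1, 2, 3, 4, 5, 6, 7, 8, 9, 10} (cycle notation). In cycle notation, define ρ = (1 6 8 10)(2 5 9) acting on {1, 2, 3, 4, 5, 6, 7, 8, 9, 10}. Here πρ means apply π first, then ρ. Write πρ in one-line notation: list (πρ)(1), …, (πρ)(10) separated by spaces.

Chase each element through π then ρ: 1 → 10 → 1; 2 → 7 → 7; 3 → 5 → 9; 4 → 8 → 10; 5 → 9 → 2; 6 → 6 → 8; 7 → 4 → 4; 8 → 3 → 3; 9 → 2 → 5; 10 → 1 → 6.
Collecting the images, πρ = [1 7 9 10 2 8 4 3 5 6].

1 7 9 10 2 8 4 3 5 6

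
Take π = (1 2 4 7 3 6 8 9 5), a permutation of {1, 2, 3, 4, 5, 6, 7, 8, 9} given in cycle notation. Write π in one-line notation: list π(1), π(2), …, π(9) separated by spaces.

2 4 6 7 1 8 3 9 5

Each element maps to the next entry in its cycle (wrapping to the front): 1↦2, 2↦4, 3↦6, 4↦7, 5↦1, 6↦8, 7↦3, 8↦9, 9↦5.
So the one-line form is 2 4 6 7 1 8 3 9 5.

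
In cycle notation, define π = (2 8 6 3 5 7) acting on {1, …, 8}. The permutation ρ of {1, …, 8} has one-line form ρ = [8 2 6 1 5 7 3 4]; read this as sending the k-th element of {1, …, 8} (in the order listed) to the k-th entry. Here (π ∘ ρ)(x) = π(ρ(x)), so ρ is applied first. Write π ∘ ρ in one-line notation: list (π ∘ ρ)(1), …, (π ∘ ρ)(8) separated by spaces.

6 8 3 1 7 2 5 4

(π ∘ ρ)(x) = π(ρ(x)). Computing each image: π(ρ(1)) = π(8) = 6, π(ρ(2)) = π(2) = 8, π(ρ(3)) = π(6) = 3, π(ρ(4)) = π(1) = 1, π(ρ(5)) = π(5) = 7, π(ρ(6)) = π(7) = 2, π(ρ(7)) = π(3) = 5, π(ρ(8)) = π(4) = 4.
Hence π ∘ ρ = [6 8 3 1 7 2 5 4].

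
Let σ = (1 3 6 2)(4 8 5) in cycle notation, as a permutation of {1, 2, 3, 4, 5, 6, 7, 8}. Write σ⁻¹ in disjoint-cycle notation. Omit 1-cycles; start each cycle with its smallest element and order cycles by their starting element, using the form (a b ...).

(1 2 6 3)(4 5 8)

The inverse reverses each cycle.
Reversing each cycle of σ and rotating so the smallest element leads gives (1 2 6 3)(4 5 8).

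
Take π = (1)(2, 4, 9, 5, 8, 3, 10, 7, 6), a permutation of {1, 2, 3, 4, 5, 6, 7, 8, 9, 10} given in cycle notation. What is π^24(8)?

8 lies in the 9-cycle (2, 4, 9, 5, 8, 3, 10, 7, 6).
Powers repeat with period 9 on this cycle, and 24 mod 9 = 6, so π^24(8) = π^6(8).
Advancing 6 steps from 8: 8 → 3 → 10 → 7 → 6 → 2 → 4.

4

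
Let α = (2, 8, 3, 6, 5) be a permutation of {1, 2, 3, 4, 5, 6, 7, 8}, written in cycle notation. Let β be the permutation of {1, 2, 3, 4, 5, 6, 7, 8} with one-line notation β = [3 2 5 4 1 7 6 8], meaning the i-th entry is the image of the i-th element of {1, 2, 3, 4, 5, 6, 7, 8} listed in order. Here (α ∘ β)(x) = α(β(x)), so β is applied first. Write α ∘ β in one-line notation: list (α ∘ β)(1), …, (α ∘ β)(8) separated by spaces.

(α ∘ β)(x) = α(β(x)). Computing each image: α(β(1)) = α(3) = 6, α(β(2)) = α(2) = 8, α(β(3)) = α(5) = 2, α(β(4)) = α(4) = 4, α(β(5)) = α(1) = 1, α(β(6)) = α(7) = 7, α(β(7)) = α(6) = 5, α(β(8)) = α(8) = 3.
Hence α ∘ β = [6 8 2 4 1 7 5 3].

6 8 2 4 1 7 5 3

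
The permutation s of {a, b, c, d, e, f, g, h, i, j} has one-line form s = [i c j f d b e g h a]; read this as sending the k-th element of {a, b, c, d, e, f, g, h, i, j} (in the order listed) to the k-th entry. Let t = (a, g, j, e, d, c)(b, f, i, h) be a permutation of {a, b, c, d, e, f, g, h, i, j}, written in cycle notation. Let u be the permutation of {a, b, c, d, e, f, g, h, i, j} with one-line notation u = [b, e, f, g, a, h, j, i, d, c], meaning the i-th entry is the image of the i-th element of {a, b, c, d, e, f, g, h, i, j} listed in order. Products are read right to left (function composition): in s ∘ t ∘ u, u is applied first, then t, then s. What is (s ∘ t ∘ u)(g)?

(s ∘ t ∘ u)(g) = s(t(u(g))). u(g) = j, then t(j) = e, then s(e) = d, so the result is d.

d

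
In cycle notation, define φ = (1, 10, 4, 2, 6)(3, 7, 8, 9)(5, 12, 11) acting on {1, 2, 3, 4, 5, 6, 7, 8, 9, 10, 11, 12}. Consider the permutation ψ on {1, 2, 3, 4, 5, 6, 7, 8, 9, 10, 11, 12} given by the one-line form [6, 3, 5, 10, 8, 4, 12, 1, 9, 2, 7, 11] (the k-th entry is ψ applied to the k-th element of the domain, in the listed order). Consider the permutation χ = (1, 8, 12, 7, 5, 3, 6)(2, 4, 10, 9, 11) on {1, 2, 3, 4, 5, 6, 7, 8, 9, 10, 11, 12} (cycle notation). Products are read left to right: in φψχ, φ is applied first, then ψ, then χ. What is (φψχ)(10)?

Chase 10: φ(10) = 4; ψ(4) = 10; χ(10) = 9. Hence (φψχ)(10) = 9.

9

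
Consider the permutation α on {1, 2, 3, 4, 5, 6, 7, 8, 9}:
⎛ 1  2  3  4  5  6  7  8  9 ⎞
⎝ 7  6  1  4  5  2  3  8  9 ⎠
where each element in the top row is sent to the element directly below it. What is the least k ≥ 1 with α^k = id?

Writing α as disjoint cycles, the cycle lengths are 3, 2, 1, 1, 1, 1.
The order is lcm(3, 2) = 6.

6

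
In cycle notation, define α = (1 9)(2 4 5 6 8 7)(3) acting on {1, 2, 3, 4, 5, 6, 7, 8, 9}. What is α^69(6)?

2

6 lies in the 6-cycle (2 4 5 6 8 7).
On a 6-cycle, α^6 is the identity, so α^69 = α^3 there (69 ≡ 3 mod 6).
Advancing 3 steps from 6: 6 → 8 → 7 → 2.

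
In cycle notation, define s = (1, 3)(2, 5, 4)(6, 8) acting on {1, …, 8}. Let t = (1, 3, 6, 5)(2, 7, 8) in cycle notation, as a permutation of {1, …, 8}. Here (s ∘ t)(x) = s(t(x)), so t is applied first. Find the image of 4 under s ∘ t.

First apply t: t(4) = 4, then s(4) = 2. Thus (s ∘ t)(4) = 2.

2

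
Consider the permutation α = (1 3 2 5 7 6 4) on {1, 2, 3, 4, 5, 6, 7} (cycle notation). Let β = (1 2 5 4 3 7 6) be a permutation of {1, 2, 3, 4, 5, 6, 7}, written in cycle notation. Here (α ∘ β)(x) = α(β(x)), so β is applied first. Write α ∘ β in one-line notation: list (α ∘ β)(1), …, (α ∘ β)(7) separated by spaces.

For each element, apply β then α: 1 → 2 → 5; 2 → 5 → 7; 3 → 7 → 6; 4 → 3 → 2; 5 → 4 → 1; 6 → 1 → 3; 7 → 6 → 4.
Collecting the images, α ∘ β = [5 7 6 2 1 3 4].

5 7 6 2 1 3 4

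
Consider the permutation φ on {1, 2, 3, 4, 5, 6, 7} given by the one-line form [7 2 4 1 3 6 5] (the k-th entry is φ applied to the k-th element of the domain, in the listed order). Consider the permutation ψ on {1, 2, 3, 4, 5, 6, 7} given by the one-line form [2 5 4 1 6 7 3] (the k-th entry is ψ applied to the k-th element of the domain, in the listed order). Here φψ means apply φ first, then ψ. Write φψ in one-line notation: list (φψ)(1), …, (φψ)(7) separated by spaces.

3 5 1 2 4 7 6

Chase each element through φ then ψ: 1 → 7 → 3; 2 → 2 → 5; 3 → 4 → 1; 4 → 1 → 2; 5 → 3 → 4; 6 → 6 → 7; 7 → 5 → 6.
Collecting the images, φψ = [3 5 1 2 4 7 6].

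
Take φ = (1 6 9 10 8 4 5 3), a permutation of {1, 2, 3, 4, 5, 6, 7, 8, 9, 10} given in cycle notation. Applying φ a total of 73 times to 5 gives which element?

3

5 lies in the 8-cycle (1 6 9 10 8 4 5 3).
Since the cycle has length 8, φ^73 acts on it the same as φ^1 (73 mod 8 = 1).
Stepping 1 place around the cycle: 5 → 3.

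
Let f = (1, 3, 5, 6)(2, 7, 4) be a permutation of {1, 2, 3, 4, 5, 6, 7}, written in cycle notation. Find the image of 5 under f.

6

5 appears in (1, 3, 5, 6); the next entry (wrapping around) is 6.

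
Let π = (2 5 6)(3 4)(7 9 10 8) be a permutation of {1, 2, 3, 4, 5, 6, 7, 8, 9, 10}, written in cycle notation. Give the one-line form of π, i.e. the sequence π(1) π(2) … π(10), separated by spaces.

1 5 4 3 6 2 9 7 10 8

Each element maps to the next entry in its cycle (wrapping to the front): 1↦1, 2↦5, 3↦4, 4↦3, 5↦6, 6↦2, 7↦9, 8↦7, 9↦10, 10↦8.
So the one-line form is 1 5 4 3 6 2 9 7 10 8.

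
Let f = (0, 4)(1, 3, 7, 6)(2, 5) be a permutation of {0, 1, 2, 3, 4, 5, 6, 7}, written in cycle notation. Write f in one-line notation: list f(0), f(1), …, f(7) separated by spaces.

4 3 5 7 0 2 1 6

Reading each image from the cycles: 0→4, 1→3, 2→5, 3→7, 4→0, 5→2, 6→1, 7→6.
So the one-line form is 4 3 5 7 0 2 1 6.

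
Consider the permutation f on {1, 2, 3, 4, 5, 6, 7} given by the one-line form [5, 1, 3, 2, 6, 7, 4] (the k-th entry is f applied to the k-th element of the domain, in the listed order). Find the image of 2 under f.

2 is element number 2 of the domain, and entry number 2 of the one-line form is 1, so f(2) = 1.

1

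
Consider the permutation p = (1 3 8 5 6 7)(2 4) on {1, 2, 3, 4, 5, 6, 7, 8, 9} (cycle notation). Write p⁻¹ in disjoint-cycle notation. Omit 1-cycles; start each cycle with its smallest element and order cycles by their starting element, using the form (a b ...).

(1 7 6 5 8 3)(2 4)

Inverting a permutation written in cycle notation just reverses the order within every cycle.
Reversing each cycle of p and rotating so the smallest element leads gives (1 7 6 5 8 3)(2 4).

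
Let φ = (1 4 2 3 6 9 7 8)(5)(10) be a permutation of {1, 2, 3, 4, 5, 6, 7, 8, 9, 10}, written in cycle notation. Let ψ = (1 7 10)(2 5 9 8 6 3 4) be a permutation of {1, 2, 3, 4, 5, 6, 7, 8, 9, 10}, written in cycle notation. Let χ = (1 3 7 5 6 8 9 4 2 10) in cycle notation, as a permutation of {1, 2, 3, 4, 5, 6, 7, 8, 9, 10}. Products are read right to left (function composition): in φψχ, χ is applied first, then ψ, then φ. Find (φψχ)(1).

2

Apply the permutations in order: χ(1) = 3, then ψ(3) = 4, then φ(4) = 2. So (φψχ)(1) = 2.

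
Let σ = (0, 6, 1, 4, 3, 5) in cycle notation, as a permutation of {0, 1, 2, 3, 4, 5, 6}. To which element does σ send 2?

2 does not appear in any cycle of σ, so it is a fixed point: σ(2) = 2.

2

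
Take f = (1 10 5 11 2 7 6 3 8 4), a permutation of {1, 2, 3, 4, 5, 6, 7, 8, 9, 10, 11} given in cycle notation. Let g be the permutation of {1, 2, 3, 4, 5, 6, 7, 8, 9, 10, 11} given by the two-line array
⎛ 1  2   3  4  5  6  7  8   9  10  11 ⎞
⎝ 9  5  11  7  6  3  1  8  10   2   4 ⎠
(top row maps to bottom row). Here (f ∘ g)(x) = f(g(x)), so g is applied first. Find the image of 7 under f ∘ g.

First apply g: g(7) = 1, then f(1) = 10. Thus (f ∘ g)(7) = 10.

10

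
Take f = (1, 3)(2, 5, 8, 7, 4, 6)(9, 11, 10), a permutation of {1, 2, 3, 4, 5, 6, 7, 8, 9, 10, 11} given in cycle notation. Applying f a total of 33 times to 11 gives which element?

11 lies in the 3-cycle (9, 11, 10).
On a 3-cycle, f^3 is the identity, so f^33 = f^0 there (33 ≡ 0 mod 3).
So f^33(11) = 11.

11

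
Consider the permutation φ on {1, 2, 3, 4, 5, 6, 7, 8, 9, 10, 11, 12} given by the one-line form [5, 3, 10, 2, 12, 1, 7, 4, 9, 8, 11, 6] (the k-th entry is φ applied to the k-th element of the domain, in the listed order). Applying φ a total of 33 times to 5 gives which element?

12

Tracing 5 → 12 → … returns to 5 after 4 steps, so 5 lies in a 4-cycle (1 5 12 6).
Since the cycle has length 4, φ^33 acts on it the same as φ^1 (33 mod 4 = 1).
Stepping 1 place around the cycle: 5 → 12.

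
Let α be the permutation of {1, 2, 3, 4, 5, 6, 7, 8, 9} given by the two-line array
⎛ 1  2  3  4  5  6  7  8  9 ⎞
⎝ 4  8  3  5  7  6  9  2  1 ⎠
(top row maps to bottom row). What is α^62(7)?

1

Tracing 7 → 9 → … returns to 7 after 5 steps, so 7 lies in a 5-cycle (1, 4, 5, 7, 9).
Since the cycle has length 5, α^62 acts on it the same as α^2 (62 mod 5 = 2).
Advancing 2 steps from 7: 7 → 9 → 1.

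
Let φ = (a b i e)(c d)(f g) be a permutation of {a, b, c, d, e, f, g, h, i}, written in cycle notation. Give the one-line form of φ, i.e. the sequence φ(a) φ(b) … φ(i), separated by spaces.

Each element maps to the next entry in its cycle (wrapping to the front): a→b, b→i, c→d, d→c, e→a, f→g, g→f, h→h, i→e.
Listing these in domain order gives b i d c a g f h e.

b i d c a g f h e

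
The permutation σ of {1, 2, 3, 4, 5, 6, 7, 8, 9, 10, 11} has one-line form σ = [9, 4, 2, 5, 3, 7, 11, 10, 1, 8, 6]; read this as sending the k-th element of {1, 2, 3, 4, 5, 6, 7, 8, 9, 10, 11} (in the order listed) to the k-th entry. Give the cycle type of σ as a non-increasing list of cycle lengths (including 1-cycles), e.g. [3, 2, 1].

[4, 3, 2, 2]

The disjoint cycles are (1, 9)(2, 4, 5, 3)(6, 7, 11)(8, 10), with lengths 4, 3, 2, 2 in non-increasing order.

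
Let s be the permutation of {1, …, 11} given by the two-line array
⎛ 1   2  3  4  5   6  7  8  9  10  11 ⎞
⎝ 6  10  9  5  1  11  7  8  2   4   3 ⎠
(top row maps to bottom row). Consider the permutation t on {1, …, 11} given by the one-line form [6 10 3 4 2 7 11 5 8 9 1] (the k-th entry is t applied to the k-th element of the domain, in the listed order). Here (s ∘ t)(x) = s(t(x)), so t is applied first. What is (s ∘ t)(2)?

(s ∘ t)(2) = s(t(2)). t(2) = 10, then s(10) = 4. So (s ∘ t)(2) = 4.

4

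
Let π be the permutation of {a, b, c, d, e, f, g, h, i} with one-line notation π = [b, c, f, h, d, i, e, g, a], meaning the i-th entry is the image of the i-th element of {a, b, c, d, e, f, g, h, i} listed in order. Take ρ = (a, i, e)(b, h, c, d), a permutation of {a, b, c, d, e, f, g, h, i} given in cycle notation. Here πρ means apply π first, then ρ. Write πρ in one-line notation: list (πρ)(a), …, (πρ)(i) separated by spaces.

For each element, apply π then ρ: a → b → h; b → c → d; c → f → f; d → h → c; e → d → b; f → i → e; g → e → a; h → g → g; i → a → i.
Collecting the images, πρ = [h d f c b e a g i].

h d f c b e a g i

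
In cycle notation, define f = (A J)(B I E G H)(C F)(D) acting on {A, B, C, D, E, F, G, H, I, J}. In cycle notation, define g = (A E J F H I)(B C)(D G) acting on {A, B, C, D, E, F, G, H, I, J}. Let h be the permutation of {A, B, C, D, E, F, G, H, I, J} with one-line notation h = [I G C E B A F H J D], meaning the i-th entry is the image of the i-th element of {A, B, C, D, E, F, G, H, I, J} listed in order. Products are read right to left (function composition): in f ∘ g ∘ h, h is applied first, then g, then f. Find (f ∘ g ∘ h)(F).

G

Chase F: h(F) = A; g(A) = E; f(E) = G. Hence (f ∘ g ∘ h)(F) = G.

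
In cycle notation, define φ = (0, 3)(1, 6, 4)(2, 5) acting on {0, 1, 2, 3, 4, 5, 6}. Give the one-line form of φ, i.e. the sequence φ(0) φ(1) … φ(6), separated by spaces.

Reading each image from the cycles: 0↦3, 1↦6, 2↦5, 3↦0, 4↦1, 5↦2, 6↦4.
So the one-line form is 3 6 5 0 1 2 4.

3 6 5 0 1 2 4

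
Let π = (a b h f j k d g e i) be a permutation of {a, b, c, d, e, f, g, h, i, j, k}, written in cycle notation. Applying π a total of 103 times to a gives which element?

f

a lies in the 10-cycle (a b h f j k d g e i).
On a 10-cycle, π^10 is the identity, so π^103 = π^3 there (103 ≡ 3 mod 10).
Advancing 3 steps from a: a → b → h → f.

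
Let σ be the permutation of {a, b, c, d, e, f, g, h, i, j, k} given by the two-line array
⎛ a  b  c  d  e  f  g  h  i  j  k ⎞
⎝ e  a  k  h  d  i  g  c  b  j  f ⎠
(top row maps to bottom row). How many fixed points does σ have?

2

The fixed points (elements with σ(x) = x) are {g, j}, so there are 2.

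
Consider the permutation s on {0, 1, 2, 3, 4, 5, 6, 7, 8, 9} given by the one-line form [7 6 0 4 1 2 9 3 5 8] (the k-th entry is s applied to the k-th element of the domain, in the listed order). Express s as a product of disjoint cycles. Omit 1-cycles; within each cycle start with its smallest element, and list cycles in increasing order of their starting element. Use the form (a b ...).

Iterating s from 0 gives 0 → 7 → 3 → 4 → 1 → 6 → 9 → 8 → 5 → 2 → 0; that is the 10-cycle (0 7 3 4 1 6 9 8 5 2).
Repeating from the next unused element and collecting all non-trivial cycles gives (0 7 3 4 1 6 9 8 5 2).

(0 7 3 4 1 6 9 8 5 2)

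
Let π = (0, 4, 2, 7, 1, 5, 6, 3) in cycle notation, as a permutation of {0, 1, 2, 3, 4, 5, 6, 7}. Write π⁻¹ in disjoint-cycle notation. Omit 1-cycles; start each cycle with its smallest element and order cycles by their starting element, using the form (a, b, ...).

(0, 3, 6, 5, 1, 7, 2, 4)

Inverting a permutation written in cycle notation just reverses the order within every cycle.
After reversing and putting each cycle's least element first, π⁻¹ = (0, 3, 6, 5, 1, 7, 2, 4).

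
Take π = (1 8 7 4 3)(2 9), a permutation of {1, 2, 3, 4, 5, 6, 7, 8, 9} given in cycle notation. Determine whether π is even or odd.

odd

The cycle lengths are 5, 2, 1, 1.
A cycle is odd iff its length is even; π has 1 even-length cycle, so sgn(π) = (−1)^1 and π is odd.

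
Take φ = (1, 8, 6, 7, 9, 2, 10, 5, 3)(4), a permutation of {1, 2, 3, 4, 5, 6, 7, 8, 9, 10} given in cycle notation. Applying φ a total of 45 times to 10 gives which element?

10 lies in the 9-cycle (1, 8, 6, 7, 9, 2, 10, 5, 3).
Powers repeat with period 9 on this cycle, and 45 mod 9 = 0, so φ^45(10) = φ^0(10).
So φ^45(10) = 10.

10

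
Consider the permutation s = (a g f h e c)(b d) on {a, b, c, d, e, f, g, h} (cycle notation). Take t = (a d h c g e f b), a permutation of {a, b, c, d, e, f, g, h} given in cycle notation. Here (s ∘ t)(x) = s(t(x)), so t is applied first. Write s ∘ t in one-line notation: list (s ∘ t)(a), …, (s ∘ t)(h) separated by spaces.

b g f e h d c a

(s ∘ t)(x) = s(t(x)). Computing each image: s(t(a)) = s(d) = b, s(t(b)) = s(a) = g, s(t(c)) = s(g) = f, s(t(d)) = s(h) = e, s(t(e)) = s(f) = h, s(t(f)) = s(b) = d, s(t(g)) = s(e) = c, s(t(h)) = s(c) = a.
Hence s ∘ t = [b g f e h d c a].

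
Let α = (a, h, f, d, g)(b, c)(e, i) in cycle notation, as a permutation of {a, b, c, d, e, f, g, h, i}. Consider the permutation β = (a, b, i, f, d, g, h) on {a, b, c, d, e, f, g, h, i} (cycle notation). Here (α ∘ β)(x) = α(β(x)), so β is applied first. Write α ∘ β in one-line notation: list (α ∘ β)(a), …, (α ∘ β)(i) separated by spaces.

Chase each element through β then α: a → b → c; b → i → e; c → c → b; d → g → a; e → e → i; f → d → g; g → h → f; h → a → h; i → f → d.
Collecting the images, α ∘ β = [c e b a i g f h d].

c e b a i g f h d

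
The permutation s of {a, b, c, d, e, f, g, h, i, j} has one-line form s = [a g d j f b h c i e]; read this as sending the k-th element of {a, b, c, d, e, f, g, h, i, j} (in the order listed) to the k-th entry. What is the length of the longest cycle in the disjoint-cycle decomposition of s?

8

Decomposing into disjoint cycles gives (b g h c d j e f); the longest has length 8.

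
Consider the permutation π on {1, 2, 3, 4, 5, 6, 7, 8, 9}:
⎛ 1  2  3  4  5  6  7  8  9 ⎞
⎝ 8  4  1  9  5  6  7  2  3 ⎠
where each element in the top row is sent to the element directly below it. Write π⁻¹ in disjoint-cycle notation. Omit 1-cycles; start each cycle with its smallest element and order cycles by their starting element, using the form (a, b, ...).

First write π in disjoint cycles: (1, 8, 2, 4, 9, 3).
Reversing each cycle (and rotating so the smallest element leads) gives π⁻¹ = (1, 3, 9, 4, 2, 8).

(1, 3, 9, 4, 2, 8)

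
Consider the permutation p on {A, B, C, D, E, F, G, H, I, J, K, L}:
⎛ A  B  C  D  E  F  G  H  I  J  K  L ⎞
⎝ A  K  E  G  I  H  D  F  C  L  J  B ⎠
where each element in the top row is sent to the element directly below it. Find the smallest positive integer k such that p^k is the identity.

12

Writing p as disjoint cycles, the cycle lengths are 4, 3, 2, 2, 1.
The order of p is the least common multiple of its cycle lengths: lcm(4, 3, 2, 2) = 12.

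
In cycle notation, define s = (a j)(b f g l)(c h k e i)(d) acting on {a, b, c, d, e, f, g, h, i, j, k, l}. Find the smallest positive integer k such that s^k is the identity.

The disjoint cycles have lengths 5, 4, 2, 1.
The order of s is the least common multiple of its cycle lengths: lcm(5, 4, 2) = 20.

20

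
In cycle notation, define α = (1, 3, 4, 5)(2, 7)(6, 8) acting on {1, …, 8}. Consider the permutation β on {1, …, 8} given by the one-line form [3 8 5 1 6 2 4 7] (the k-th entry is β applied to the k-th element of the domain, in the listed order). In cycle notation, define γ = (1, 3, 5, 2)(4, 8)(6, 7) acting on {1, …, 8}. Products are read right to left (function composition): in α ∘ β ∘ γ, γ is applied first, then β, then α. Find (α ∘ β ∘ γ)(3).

Apply the permutations in order: γ(3) = 5, then β(5) = 6, then α(6) = 8. So (α ∘ β ∘ γ)(3) = 8.

8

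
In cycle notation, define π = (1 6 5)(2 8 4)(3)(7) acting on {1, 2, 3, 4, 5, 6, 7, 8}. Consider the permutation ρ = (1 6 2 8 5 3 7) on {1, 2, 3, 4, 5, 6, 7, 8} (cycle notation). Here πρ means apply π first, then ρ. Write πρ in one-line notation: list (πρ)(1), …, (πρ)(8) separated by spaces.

(πρ)(x) = ρ(π(x)). Computing each image: ρ(π(1)) = ρ(6) = 2, ρ(π(2)) = ρ(8) = 5, ρ(π(3)) = ρ(3) = 7, ρ(π(4)) = ρ(2) = 8, ρ(π(5)) = ρ(1) = 6, ρ(π(6)) = ρ(5) = 3, ρ(π(7)) = ρ(7) = 1, ρ(π(8)) = ρ(4) = 4.
Hence πρ = [2 5 7 8 6 3 1 4].

2 5 7 8 6 3 1 4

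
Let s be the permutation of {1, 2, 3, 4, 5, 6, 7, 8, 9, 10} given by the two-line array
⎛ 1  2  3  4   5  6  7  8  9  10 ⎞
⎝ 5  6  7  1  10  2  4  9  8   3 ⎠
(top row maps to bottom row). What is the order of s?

6

The disjoint-cycle form of s has cycle lengths 6, 2, 2.
The order of s is the least common multiple of its cycle lengths: lcm(6, 2, 2) = 6.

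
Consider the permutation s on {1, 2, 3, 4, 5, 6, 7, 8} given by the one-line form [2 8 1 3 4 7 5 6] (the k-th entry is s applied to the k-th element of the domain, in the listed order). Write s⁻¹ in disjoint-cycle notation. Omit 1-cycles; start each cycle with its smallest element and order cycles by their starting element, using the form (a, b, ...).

The cycle decomposition of s is (1, 2, 8, 6, 7, 5, 4, 3).
Reversing each cycle (and rotating so the smallest element leads) gives s⁻¹ = (1, 3, 4, 5, 7, 6, 8, 2).

(1, 3, 4, 5, 7, 6, 8, 2)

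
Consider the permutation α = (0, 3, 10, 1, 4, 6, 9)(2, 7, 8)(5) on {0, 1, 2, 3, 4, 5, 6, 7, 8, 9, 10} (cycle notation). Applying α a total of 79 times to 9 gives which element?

3

9 lies in the 7-cycle (0, 3, 10, 1, 4, 6, 9).
Powers repeat with period 7 on this cycle, and 79 mod 7 = 2, so α^79(9) = α^2(9).
Stepping 2 places around the cycle: 9 → 0 → 3.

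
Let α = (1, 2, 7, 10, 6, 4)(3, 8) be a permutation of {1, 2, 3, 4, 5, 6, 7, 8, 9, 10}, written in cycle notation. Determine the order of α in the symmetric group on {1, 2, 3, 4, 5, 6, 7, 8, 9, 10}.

6

The disjoint cycles have lengths 6, 2, 1, 1.
Since disjoint cycles commute, ord(α) = lcm(6, 2) = 6.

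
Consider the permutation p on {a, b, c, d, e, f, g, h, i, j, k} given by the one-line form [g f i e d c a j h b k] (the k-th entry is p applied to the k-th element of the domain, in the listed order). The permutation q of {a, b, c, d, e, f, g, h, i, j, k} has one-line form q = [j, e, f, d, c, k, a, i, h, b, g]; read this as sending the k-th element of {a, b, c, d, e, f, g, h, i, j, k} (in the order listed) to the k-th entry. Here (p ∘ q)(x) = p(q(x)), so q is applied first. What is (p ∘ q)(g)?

g

First apply q: q(g) = a, then p(a) = g. Thus (p ∘ q)(g) = g.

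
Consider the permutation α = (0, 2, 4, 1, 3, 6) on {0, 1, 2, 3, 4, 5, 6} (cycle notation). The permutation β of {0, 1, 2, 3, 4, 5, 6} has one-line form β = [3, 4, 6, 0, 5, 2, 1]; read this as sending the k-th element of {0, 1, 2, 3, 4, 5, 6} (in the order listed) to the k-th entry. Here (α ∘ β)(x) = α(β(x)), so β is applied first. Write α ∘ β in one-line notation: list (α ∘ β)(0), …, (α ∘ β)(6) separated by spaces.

(α ∘ β)(x) = α(β(x)). Computing each image: α(β(0)) = α(3) = 6, α(β(1)) = α(4) = 1, α(β(2)) = α(6) = 0, α(β(3)) = α(0) = 2, α(β(4)) = α(5) = 5, α(β(5)) = α(2) = 4, α(β(6)) = α(1) = 3.
Hence α ∘ β = [6 1 0 2 5 4 3].

6 1 0 2 5 4 3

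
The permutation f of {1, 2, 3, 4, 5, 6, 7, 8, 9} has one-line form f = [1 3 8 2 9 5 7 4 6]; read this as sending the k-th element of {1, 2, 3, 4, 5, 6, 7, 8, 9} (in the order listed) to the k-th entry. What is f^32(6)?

Tracing 6 → 5 → … returns to 6 after 3 steps, so 6 lies in a 3-cycle (5 9 6).
Powers repeat with period 3 on this cycle, and 32 mod 3 = 2, so f^32(6) = f^2(6).
Stepping 2 places around the cycle: 6 → 5 → 9.

9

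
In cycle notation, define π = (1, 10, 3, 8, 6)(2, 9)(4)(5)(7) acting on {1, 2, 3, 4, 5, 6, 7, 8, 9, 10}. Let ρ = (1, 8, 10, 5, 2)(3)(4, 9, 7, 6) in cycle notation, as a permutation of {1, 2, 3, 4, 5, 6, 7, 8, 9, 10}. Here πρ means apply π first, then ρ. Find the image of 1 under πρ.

(πρ)(1) = ρ(π(1)). π(1) = 10, then ρ(10) = 5. So (πρ)(1) = 5.

5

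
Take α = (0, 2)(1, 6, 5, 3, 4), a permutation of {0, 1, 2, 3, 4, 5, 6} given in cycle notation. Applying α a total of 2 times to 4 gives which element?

6

4 lies in the 5-cycle (1, 6, 5, 3, 4).
Advancing 2 steps from 4: 4 → 1 → 6.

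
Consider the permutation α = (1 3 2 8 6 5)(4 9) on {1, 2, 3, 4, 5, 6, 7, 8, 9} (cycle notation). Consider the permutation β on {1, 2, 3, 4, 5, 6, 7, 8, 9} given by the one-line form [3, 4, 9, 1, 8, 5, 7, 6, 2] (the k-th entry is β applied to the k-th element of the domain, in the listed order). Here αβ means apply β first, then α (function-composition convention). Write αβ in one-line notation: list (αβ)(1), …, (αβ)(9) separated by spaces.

2 9 4 3 6 1 7 5 8

(αβ)(x) = α(β(x)). Computing each image: α(β(1)) = α(3) = 2, α(β(2)) = α(4) = 9, α(β(3)) = α(9) = 4, α(β(4)) = α(1) = 3, α(β(5)) = α(8) = 6, α(β(6)) = α(5) = 1, α(β(7)) = α(7) = 7, α(β(8)) = α(6) = 5, α(β(9)) = α(2) = 8.
Hence αβ = [2 9 4 3 6 1 7 5 8].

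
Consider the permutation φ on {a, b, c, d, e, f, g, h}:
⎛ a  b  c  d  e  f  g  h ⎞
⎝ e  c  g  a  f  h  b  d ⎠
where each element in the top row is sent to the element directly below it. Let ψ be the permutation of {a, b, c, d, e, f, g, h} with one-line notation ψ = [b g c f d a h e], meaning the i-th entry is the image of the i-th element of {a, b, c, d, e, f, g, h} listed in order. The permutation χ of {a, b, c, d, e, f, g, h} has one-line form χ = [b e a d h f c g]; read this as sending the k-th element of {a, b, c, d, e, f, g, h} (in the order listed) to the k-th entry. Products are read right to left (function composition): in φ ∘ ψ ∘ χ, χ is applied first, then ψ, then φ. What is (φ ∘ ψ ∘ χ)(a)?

Apply the permutations in order: χ(a) = b, then ψ(b) = g, then φ(g) = b. So (φ ∘ ψ ∘ χ)(a) = b.

b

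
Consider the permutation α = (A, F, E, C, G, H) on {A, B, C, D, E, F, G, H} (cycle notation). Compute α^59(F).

A

F lies in the 6-cycle (A, F, E, C, G, H).
On a 6-cycle, α^6 is the identity, so α^59 = α^5 there (59 ≡ 5 mod 6).
Advancing 5 steps from F: F → E → C → G → H → A.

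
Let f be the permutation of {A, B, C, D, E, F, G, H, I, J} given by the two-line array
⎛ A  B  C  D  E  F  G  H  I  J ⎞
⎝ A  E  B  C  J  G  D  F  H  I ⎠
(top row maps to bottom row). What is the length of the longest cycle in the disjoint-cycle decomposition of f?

Decomposing into disjoint cycles gives (B E J I H F G D C); the longest has length 9.

9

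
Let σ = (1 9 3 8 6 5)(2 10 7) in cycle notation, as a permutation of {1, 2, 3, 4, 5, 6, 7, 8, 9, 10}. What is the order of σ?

The disjoint cycles have lengths 6, 3, 1.
The order of σ is the least common multiple of its cycle lengths: lcm(6, 3) = 6.

6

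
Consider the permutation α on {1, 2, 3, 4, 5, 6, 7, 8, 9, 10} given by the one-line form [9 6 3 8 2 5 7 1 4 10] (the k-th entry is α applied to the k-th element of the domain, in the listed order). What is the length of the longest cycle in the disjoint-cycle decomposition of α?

4

Decomposing into disjoint cycles gives (1, 9, 4, 8)(2, 6, 5); the longest has length 4.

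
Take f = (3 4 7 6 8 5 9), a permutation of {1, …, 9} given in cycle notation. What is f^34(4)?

4 lies in the 7-cycle (3 4 7 6 8 5 9).
Powers repeat with period 7 on this cycle, and 34 mod 7 = 6, so f^34(4) = f^6(4).
Stepping 6 places around the cycle: 4 → 7 → 6 → 8 → 5 → 9 → 3.

3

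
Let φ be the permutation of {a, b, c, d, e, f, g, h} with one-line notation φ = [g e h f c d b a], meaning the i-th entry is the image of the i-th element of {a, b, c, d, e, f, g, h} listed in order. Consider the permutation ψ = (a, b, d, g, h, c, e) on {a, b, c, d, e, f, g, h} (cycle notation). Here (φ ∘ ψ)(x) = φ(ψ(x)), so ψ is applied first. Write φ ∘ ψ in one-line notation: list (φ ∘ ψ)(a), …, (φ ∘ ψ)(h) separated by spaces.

For each element, apply ψ then φ: a → b → e; b → d → f; c → e → c; d → g → b; e → a → g; f → f → d; g → h → a; h → c → h.
So φ ∘ ψ in one-line form is e f c b g d a h.

e f c b g d a h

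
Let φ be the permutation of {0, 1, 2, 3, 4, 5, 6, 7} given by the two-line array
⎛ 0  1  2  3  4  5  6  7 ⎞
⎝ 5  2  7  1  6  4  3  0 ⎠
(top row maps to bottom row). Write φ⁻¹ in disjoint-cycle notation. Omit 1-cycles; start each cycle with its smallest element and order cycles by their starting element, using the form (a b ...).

The cycle decomposition of φ is (0 5 4 6 3 1 2 7).
Reversing each cycle (and rotating so the smallest element leads) gives φ⁻¹ = (0 7 2 1 3 6 4 5).

(0 7 2 1 3 6 4 5)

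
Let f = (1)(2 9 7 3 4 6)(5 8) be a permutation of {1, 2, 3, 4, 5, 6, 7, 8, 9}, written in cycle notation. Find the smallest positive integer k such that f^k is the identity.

6

The cycle type of f is (6, 2, 1).
The order of f is the least common multiple of its cycle lengths: lcm(6, 2) = 6.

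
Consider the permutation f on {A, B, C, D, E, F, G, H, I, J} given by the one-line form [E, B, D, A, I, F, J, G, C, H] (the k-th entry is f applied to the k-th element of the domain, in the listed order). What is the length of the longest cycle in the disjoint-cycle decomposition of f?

5

Decomposing into disjoint cycles gives (A, E, I, C, D)(G, J, H); the longest has length 5.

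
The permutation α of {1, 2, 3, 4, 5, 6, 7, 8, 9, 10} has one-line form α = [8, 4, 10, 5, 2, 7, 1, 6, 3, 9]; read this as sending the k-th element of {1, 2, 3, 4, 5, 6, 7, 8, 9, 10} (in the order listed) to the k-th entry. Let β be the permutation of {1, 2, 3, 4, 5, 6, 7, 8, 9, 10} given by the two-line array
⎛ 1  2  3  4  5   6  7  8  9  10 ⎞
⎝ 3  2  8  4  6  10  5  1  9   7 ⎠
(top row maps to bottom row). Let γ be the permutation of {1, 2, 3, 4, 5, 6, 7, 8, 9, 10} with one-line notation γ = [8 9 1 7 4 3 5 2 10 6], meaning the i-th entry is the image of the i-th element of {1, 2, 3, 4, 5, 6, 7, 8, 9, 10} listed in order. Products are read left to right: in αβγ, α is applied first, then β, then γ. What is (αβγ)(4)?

(αβγ)(4) = γ(β(α(4))). α(4) = 5, then β(5) = 6, then γ(6) = 3, so the result is 3.

3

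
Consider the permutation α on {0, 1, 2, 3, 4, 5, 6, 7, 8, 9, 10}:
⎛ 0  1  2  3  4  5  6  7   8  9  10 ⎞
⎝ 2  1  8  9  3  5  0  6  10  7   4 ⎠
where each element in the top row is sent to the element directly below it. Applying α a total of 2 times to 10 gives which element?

3

Tracing 10 → 4 → … returns to 10 after 9 steps, so 10 lies in a 9-cycle (0 2 8 10 4 3 9 7 6).
Advancing 2 steps from 10: 10 → 4 → 3.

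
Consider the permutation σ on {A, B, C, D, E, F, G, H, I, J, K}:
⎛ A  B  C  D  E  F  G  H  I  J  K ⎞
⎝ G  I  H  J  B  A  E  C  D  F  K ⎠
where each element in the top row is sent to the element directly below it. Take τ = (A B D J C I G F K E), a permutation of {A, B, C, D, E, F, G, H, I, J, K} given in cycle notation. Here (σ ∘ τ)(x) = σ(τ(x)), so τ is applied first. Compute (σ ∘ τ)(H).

C

(σ ∘ τ)(H) = σ(τ(H)). τ(H) = H, then σ(H) = C. So (σ ∘ τ)(H) = C.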